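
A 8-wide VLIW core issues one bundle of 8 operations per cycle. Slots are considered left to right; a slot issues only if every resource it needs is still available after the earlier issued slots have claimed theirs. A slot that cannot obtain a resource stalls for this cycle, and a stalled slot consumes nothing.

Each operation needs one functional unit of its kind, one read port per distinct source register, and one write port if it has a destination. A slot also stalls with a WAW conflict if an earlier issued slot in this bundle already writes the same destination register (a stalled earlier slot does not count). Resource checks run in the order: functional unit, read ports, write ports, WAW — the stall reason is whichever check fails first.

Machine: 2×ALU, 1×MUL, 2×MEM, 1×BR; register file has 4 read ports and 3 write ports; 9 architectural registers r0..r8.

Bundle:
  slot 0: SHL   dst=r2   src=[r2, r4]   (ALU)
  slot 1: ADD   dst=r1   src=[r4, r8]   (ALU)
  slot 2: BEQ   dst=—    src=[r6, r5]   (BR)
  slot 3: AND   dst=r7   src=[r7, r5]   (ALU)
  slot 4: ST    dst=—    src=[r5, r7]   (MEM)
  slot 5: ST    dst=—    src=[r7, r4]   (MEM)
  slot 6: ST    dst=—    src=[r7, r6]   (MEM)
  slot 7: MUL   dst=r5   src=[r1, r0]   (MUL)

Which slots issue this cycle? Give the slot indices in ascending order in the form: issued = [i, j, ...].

#0 ALU src=r2,r4 dispatched  <A:1 Mu:1 Ld:2 B:1 rd:2 wr:2>
#1 ALU src=r4,r8 dispatched  <A:0 Mu:1 Ld:2 B:1 rd:0 wr:1>
#2 BR src=r6,r5 held:RD_PORT  <A:0 Mu:1 Ld:2 B:1 rd:0 wr:1>
#3 ALU src=r7,r5 held:FU  <A:0 Mu:1 Ld:2 B:1 rd:0 wr:1>
#4 MEM src=r5,r7 held:RD_PORT  <A:0 Mu:1 Ld:2 B:1 rd:0 wr:1>
#5 MEM src=r7,r4 held:RD_PORT  <A:0 Mu:1 Ld:2 B:1 rd:0 wr:1>
#6 MEM src=r7,r6 held:RD_PORT  <A:0 Mu:1 Ld:2 B:1 rd:0 wr:1>
#7 MUL src=r1,r0 held:RD_PORT  <A:0 Mu:1 Ld:2 B:1 rd:0 wr:1>

issued = [0, 1]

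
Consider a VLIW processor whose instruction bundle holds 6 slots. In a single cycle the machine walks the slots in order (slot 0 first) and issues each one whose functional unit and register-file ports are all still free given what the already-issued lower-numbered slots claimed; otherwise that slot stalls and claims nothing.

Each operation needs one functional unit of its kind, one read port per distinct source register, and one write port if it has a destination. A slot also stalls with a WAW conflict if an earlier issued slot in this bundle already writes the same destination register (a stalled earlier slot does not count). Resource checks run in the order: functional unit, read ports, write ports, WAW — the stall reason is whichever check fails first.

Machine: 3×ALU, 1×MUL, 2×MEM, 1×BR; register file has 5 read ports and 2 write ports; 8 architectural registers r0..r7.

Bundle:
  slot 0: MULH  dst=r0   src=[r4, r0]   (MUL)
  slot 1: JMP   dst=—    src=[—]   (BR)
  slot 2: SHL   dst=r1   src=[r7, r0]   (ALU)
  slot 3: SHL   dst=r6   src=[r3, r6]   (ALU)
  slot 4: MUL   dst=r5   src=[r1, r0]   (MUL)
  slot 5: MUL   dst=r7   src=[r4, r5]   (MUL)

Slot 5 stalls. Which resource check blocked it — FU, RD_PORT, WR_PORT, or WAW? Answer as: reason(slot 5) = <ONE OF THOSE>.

reason(slot 5) = FU

[0] MUL needs rd=2 wr=1: ok; after: ALU=3 MUL=0 MEM=2 BR=1, R=3, W=1
[1] BR needs rd=0 wr=0: ok; after: ALU=3 MUL=0 MEM=2 BR=0, R=3, W=1
[2] ALU needs rd=2 wr=1: ok; after: ALU=2 MUL=0 MEM=2 BR=0, R=1, W=0
[3] ALU needs rd=2 wr=1: RD_PORT; after: ALU=2 MUL=0 MEM=2 BR=0, R=1, W=0
[4] MUL needs rd=2 wr=1: FU; after: ALU=2 MUL=0 MEM=2 BR=0, R=1, W=0
[5] MUL needs rd=2 wr=1: FU; after: ALU=2 MUL=0 MEM=2 BR=0, R=1, W=0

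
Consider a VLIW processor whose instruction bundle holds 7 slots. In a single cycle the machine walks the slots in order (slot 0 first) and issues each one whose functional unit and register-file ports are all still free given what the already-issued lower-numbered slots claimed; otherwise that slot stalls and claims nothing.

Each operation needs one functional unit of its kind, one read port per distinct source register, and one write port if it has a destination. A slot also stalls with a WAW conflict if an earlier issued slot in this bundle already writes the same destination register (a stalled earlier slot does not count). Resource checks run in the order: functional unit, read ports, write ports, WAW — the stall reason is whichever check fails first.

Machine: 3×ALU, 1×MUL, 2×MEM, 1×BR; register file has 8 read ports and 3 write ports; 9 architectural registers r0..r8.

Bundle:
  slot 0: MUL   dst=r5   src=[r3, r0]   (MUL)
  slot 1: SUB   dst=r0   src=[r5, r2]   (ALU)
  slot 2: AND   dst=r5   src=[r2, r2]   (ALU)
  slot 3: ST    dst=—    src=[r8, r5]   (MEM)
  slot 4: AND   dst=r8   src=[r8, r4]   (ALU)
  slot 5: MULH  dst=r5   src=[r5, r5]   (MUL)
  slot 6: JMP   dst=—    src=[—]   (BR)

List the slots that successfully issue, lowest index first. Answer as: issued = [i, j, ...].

(0) want 1×MUL +2rd +1wr — yes → AL3|MU0|ME2|BR1|rd6|wr2
(1) want 1×ALU +2rd +1wr — yes → AL2|MU0|ME2|BR1|rd4|wr1
(2) want 1×ALU +1rd +1wr — WAW → AL2|MU0|ME2|BR1|rd4|wr1
(3) want 1×MEM +2rd +0wr — yes → AL2|MU0|ME1|BR1|rd2|wr1
(4) want 1×ALU +2rd +1wr — yes → AL1|MU0|ME1|BR1|rd0|wr0
(5) want 1×MUL +1rd +1wr — FU → AL1|MU0|ME1|BR1|rd0|wr0
(6) want 1×BR +0rd +0wr — yes → AL1|MU0|ME1|BR0|rd0|wr0

issued = [0, 1, 3, 4, 6]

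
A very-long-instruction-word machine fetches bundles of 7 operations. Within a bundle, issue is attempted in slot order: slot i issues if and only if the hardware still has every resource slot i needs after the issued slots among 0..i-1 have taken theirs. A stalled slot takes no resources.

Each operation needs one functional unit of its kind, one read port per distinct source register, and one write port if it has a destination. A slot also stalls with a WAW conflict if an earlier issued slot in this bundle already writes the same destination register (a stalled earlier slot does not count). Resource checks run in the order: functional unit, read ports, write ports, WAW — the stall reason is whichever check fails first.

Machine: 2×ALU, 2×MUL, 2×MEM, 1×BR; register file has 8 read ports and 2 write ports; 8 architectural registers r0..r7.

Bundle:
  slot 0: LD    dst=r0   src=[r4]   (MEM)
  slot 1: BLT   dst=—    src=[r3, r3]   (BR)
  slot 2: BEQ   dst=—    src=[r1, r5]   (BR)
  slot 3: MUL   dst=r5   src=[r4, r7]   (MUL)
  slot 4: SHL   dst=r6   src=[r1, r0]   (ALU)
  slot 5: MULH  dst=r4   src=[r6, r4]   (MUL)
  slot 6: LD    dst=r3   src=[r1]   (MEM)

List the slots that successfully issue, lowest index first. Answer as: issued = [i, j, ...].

slot 0 (MEM): ISSUE — free A2,Mu2,Ld1,B1 rp7 wp1
slot 1 (BR): ISSUE — free A2,Mu2,Ld1,B0 rp6 wp1
slot 2 (BR): stall FU — free A2,Mu2,Ld1,B0 rp6 wp1
slot 3 (MUL): ISSUE — free A2,Mu1,Ld1,B0 rp4 wp0
slot 4 (ALU): stall WR_PORT — free A2,Mu1,Ld1,B0 rp4 wp0
slot 5 (MUL): stall WR_PORT — free A2,Mu1,Ld1,B0 rp4 wp0
slot 6 (MEM): stall WR_PORT — free A2,Mu1,Ld1,B0 rp4 wp0

issued = [0, 1, 3]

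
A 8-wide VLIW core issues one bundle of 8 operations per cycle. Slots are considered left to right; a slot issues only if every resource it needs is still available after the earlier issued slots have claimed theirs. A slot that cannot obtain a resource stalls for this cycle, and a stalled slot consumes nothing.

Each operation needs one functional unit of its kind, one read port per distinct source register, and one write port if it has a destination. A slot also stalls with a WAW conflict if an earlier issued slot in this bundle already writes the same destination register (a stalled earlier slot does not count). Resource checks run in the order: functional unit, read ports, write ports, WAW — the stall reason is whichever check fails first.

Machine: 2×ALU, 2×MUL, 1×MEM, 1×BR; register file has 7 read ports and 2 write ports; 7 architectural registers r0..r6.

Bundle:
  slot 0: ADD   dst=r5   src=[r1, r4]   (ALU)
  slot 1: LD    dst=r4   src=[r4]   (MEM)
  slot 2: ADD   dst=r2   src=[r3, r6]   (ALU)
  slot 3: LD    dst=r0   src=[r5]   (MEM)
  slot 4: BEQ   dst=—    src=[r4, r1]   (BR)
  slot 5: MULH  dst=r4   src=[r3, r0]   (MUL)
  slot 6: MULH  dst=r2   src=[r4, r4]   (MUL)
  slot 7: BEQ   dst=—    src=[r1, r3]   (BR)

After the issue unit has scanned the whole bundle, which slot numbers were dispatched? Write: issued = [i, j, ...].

issued = [0, 1, 4]

(0) want 1×ALU +2rd +1wr — yes → AL1|MU2|ME1|BR1|rd5|wr1
(1) want 1×MEM +1rd +1wr — yes → AL1|MU2|ME0|BR1|rd4|wr0
(2) want 1×ALU +2rd +1wr — WR_PORT → AL1|MU2|ME0|BR1|rd4|wr0
(3) want 1×MEM +1rd +1wr — FU → AL1|MU2|ME0|BR1|rd4|wr0
(4) want 1×BR +2rd +0wr — yes → AL1|MU2|ME0|BR0|rd2|wr0
(5) want 1×MUL +2rd +1wr — WR_PORT → AL1|MU2|ME0|BR0|rd2|wr0
(6) want 1×MUL +1rd +1wr — WR_PORT → AL1|MU2|ME0|BR0|rd2|wr0
(7) want 1×BR +2rd +0wr — FU → AL1|MU2|ME0|BR0|rd2|wr0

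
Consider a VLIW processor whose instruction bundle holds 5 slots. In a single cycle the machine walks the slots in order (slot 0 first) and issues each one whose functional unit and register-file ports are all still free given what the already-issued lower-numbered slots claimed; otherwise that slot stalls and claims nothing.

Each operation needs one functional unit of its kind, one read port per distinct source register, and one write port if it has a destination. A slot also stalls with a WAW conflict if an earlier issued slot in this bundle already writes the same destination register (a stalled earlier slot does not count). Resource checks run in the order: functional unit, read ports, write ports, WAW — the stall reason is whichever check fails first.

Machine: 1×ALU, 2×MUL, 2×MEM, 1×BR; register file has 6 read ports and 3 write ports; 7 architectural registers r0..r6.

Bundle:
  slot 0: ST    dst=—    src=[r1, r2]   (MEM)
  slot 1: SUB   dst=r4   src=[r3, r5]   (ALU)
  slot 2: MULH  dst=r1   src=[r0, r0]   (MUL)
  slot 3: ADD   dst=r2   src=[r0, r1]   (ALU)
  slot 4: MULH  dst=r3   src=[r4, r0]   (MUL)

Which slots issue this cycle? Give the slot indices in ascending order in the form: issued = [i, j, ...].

issued = [0, 1, 2]

  0. MEM ⇒ go  {1A/2Mu/1Ld/1B | 4r 3w}
  1. ALU→r4 ⇒ go  {0A/2Mu/1Ld/1B | 2r 2w}
  2. MUL→r1 ⇒ go  {0A/1Mu/1Ld/1B | 1r 1w}
  3. ALU→r2 ⇒ no(FU)  {0A/1Mu/1Ld/1B | 1r 1w}
  4. MUL→r3 ⇒ no(RD_PORT)  {0A/1Mu/1Ld/1B | 1r 1w}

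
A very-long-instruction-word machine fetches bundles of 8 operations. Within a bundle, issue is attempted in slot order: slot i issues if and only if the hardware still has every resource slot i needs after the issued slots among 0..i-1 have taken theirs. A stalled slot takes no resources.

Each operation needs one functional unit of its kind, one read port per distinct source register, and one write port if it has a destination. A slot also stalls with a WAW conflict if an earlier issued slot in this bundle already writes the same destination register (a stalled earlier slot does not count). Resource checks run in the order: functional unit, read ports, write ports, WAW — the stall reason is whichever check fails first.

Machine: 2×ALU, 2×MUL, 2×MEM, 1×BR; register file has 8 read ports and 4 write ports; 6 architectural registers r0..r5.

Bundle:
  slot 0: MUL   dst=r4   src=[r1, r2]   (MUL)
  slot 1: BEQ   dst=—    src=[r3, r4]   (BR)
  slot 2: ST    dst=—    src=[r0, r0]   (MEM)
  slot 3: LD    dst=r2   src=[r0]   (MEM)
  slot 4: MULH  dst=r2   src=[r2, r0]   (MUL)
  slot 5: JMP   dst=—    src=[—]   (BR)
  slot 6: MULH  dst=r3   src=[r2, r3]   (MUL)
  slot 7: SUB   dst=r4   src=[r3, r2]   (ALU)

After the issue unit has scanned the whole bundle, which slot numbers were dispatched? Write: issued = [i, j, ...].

issued = [0, 1, 2, 3, 6]

#0 MUL src=r1,r2 dispatched  <A:2 Mu:1 Ld:2 B:1 rd:6 wr:3>
#1 BR src=r3,r4 dispatched  <A:2 Mu:1 Ld:2 B:0 rd:4 wr:3>
#2 MEM src=r0,r0 dispatched  <A:2 Mu:1 Ld:1 B:0 rd:3 wr:3>
#3 MEM src=r0 dispatched  <A:2 Mu:1 Ld:0 B:0 rd:2 wr:2>
#4 MUL src=r2,r0 held:WAW  <A:2 Mu:1 Ld:0 B:0 rd:2 wr:2>
#5 BR src=- held:FU  <A:2 Mu:1 Ld:0 B:0 rd:2 wr:2>
#6 MUL src=r2,r3 dispatched  <A:2 Mu:0 Ld:0 B:0 rd:0 wr:1>
#7 ALU src=r3,r2 held:RD_PORT  <A:2 Mu:0 Ld:0 B:0 rd:0 wr:1>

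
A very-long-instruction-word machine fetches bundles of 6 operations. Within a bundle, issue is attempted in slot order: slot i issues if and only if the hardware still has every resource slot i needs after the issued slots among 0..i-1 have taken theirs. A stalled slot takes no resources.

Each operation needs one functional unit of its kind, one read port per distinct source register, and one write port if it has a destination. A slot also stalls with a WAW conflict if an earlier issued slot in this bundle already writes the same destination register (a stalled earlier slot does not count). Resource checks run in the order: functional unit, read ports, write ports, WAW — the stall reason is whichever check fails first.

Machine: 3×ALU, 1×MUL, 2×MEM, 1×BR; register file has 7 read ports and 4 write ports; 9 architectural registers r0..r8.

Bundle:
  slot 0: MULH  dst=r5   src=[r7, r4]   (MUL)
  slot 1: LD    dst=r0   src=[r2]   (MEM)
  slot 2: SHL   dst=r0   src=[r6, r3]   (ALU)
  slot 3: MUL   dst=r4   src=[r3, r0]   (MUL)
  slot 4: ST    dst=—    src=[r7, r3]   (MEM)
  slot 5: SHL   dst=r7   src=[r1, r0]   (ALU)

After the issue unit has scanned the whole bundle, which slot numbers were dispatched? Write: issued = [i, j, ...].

  0. MUL→r5 ⇒ go  {3A/0Mu/2Ld/1B | 5r 3w}
  1. MEM→r0 ⇒ go  {3A/0Mu/1Ld/1B | 4r 2w}
  2. ALU→r0 ⇒ no(WAW)  {3A/0Mu/1Ld/1B | 4r 2w}
  3. MUL→r4 ⇒ no(FU)  {3A/0Mu/1Ld/1B | 4r 2w}
  4. MEM ⇒ go  {3A/0Mu/0Ld/1B | 2r 2w}
  5. ALU→r7 ⇒ go  {2A/0Mu/0Ld/1B | 0r 1w}

issued = [0, 1, 4, 5]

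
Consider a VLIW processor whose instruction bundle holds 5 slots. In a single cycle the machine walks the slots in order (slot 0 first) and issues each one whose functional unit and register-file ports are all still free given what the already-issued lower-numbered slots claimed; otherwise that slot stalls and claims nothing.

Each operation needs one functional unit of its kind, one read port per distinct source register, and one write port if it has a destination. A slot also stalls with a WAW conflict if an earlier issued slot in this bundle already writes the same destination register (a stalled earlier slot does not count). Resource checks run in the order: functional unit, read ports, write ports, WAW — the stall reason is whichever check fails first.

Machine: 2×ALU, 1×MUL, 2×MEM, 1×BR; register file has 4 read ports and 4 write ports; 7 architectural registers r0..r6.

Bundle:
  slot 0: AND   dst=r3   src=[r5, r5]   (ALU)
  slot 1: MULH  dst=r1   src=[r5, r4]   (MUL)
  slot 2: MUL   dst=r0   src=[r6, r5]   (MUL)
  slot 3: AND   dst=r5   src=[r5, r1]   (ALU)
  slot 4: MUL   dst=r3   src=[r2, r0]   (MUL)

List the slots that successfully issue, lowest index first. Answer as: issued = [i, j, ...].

#0 ALU src=r5,r5 dispatched  <A:1 Mu:1 Ld:2 B:1 rd:3 wr:3>
#1 MUL src=r5,r4 dispatched  <A:1 Mu:0 Ld:2 B:1 rd:1 wr:2>
#2 MUL src=r6,r5 held:FU  <A:1 Mu:0 Ld:2 B:1 rd:1 wr:2>
#3 ALU src=r5,r1 held:RD_PORT  <A:1 Mu:0 Ld:2 B:1 rd:1 wr:2>
#4 MUL src=r2,r0 held:FU  <A:1 Mu:0 Ld:2 B:1 rd:1 wr:2>

issued = [0, 1]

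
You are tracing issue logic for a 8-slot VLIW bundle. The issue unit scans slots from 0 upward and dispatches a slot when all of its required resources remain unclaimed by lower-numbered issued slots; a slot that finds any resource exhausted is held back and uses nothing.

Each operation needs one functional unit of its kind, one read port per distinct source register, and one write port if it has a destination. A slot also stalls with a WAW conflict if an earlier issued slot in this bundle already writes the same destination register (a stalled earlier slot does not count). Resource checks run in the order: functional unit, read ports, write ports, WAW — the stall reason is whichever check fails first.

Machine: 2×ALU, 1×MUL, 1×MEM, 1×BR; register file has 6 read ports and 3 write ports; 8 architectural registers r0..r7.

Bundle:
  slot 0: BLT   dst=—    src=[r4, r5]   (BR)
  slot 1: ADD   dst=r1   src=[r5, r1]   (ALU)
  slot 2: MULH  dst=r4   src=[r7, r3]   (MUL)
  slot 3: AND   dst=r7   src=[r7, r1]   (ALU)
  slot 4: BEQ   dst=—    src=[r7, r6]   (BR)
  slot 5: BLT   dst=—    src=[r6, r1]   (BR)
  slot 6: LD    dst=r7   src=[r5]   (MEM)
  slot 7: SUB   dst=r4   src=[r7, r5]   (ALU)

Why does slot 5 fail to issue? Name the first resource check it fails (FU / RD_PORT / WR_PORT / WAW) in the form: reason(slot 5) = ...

#0 BR src=r4,r5 dispatched  <A:2 Mu:1 Ld:1 B:0 rd:4 wr:3>
#1 ALU src=r5,r1 dispatched  <A:1 Mu:1 Ld:1 B:0 rd:2 wr:2>
#2 MUL src=r7,r3 dispatched  <A:1 Mu:0 Ld:1 B:0 rd:0 wr:1>
#3 ALU src=r7,r1 held:RD_PORT  <A:1 Mu:0 Ld:1 B:0 rd:0 wr:1>
#4 BR src=r7,r6 held:FU  <A:1 Mu:0 Ld:1 B:0 rd:0 wr:1>
#5 BR src=r6,r1 held:FU  <A:1 Mu:0 Ld:1 B:0 rd:0 wr:1>
#6 MEM src=r5 held:RD_PORT  <A:1 Mu:0 Ld:1 B:0 rd:0 wr:1>
#7 ALU src=r7,r5 held:RD_PORT  <A:1 Mu:0 Ld:1 B:0 rd:0 wr:1>

reason(slot 5) = FU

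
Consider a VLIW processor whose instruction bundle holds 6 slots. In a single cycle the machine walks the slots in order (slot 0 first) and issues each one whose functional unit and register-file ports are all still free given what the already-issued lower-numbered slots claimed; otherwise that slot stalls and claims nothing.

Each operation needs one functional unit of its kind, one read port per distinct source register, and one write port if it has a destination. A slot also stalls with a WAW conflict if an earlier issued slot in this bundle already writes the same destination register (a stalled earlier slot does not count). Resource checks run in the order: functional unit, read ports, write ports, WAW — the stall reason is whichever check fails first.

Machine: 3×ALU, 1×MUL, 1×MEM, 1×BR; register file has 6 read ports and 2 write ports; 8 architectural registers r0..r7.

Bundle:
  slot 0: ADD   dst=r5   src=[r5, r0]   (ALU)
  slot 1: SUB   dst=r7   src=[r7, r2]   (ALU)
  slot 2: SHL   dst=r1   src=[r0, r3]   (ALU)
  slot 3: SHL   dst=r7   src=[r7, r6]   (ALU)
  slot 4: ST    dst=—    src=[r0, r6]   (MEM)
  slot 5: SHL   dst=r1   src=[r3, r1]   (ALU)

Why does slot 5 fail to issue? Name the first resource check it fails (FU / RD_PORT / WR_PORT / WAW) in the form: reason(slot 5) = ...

reason(slot 5) = RD_PORT

  0. ALU→r5 ⇒ go  {2A/1Mu/1Ld/1B | 4r 1w}
  1. ALU→r7 ⇒ go  {1A/1Mu/1Ld/1B | 2r 0w}
  2. ALU→r1 ⇒ no(WR_PORT)  {1A/1Mu/1Ld/1B | 2r 0w}
  3. ALU→r7 ⇒ no(WR_PORT)  {1A/1Mu/1Ld/1B | 2r 0w}
  4. MEM ⇒ go  {1A/1Mu/0Ld/1B | 0r 0w}
  5. ALU→r1 ⇒ no(RD_PORT)  {1A/1Mu/0Ld/1B | 0r 0w}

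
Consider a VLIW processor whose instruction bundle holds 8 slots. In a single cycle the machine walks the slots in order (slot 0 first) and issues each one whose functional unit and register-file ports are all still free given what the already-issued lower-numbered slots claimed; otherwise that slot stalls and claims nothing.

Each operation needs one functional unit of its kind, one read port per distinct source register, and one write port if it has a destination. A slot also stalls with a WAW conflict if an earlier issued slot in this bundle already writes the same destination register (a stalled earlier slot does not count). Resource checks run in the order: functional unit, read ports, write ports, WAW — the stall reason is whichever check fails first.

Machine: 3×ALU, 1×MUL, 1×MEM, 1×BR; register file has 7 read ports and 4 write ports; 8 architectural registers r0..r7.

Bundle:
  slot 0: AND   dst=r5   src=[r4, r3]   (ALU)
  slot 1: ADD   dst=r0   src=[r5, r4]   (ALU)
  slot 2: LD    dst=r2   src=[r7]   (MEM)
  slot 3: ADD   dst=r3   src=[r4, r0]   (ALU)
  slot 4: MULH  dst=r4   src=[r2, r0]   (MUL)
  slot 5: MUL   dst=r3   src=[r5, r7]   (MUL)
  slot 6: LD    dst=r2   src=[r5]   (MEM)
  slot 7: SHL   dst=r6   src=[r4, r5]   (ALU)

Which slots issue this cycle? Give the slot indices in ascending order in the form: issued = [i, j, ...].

issued = [0, 1, 2, 3]

(0) want 1×ALU +2rd +1wr — yes → AL2|MU1|ME1|BR1|rd5|wr3
(1) want 1×ALU +2rd +1wr — yes → AL1|MU1|ME1|BR1|rd3|wr2
(2) want 1×MEM +1rd +1wr — yes → AL1|MU1|ME0|BR1|rd2|wr1
(3) want 1×ALU +2rd +1wr — yes → AL0|MU1|ME0|BR1|rd0|wr0
(4) want 1×MUL +2rd +1wr — RD_PORT → AL0|MU1|ME0|BR1|rd0|wr0
(5) want 1×MUL +2rd +1wr — RD_PORT → AL0|MU1|ME0|BR1|rd0|wr0
(6) want 1×MEM +1rd +1wr — FU → AL0|MU1|ME0|BR1|rd0|wr0
(7) want 1×ALU +2rd +1wr — FU → AL0|MU1|ME0|BR1|rd0|wr0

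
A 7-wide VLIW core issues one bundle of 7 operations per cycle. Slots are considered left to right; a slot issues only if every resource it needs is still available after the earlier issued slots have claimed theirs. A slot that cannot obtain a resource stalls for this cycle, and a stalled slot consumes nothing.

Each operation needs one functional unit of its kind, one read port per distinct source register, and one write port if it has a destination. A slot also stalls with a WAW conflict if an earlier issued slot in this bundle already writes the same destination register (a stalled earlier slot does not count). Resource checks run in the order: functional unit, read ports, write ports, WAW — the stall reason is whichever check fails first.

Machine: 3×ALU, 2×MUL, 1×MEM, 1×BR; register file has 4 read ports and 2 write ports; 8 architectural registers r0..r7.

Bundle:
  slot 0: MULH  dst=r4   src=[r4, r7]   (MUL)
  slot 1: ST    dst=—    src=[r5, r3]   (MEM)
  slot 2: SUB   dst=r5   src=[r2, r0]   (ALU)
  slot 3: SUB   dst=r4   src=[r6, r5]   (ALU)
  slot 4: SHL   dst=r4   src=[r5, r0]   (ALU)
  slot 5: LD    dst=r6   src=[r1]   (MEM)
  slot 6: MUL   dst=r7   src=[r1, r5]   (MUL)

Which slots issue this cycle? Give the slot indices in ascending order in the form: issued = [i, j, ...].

#0 MUL src=r4,r7 dispatched  <A:3 Mu:1 Ld:1 B:1 rd:2 wr:1>
#1 MEM src=r5,r3 dispatched  <A:3 Mu:1 Ld:0 B:1 rd:0 wr:1>
#2 ALU src=r2,r0 held:RD_PORT  <A:3 Mu:1 Ld:0 B:1 rd:0 wr:1>
#3 ALU src=r6,r5 held:RD_PORT  <A:3 Mu:1 Ld:0 B:1 rd:0 wr:1>
#4 ALU src=r5,r0 held:RD_PORT  <A:3 Mu:1 Ld:0 B:1 rd:0 wr:1>
#5 MEM src=r1 held:FU  <A:3 Mu:1 Ld:0 B:1 rd:0 wr:1>
#6 MUL src=r1,r5 held:RD_PORT  <A:3 Mu:1 Ld:0 B:1 rd:0 wr:1>

issued = [0, 1]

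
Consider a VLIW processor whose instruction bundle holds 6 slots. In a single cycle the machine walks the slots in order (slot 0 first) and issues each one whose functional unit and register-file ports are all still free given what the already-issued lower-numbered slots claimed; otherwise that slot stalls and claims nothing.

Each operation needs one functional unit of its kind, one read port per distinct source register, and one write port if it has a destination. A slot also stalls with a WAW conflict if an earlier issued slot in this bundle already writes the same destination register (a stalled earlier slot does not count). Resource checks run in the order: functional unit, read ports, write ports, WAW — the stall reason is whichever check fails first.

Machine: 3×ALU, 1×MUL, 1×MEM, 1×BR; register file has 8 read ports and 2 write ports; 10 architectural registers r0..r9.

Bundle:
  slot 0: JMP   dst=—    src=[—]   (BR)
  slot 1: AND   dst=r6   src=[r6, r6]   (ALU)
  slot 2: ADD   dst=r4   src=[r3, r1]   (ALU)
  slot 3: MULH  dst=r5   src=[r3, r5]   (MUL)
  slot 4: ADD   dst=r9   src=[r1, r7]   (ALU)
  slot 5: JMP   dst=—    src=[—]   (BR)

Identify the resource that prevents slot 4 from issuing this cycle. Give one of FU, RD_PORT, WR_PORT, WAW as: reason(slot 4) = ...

slot 0 (BR): ISSUE — free A3,Mu1,Ld1,B0 rp8 wp2
slot 1 (ALU): ISSUE — free A2,Mu1,Ld1,B0 rp7 wp1
slot 2 (ALU): ISSUE — free A1,Mu1,Ld1,B0 rp5 wp0
slot 3 (MUL): stall WR_PORT — free A1,Mu1,Ld1,B0 rp5 wp0
slot 4 (ALU): stall WR_PORT — free A1,Mu1,Ld1,B0 rp5 wp0
slot 5 (BR): stall FU — free A1,Mu1,Ld1,B0 rp5 wp0

reason(slot 4) = WR_PORT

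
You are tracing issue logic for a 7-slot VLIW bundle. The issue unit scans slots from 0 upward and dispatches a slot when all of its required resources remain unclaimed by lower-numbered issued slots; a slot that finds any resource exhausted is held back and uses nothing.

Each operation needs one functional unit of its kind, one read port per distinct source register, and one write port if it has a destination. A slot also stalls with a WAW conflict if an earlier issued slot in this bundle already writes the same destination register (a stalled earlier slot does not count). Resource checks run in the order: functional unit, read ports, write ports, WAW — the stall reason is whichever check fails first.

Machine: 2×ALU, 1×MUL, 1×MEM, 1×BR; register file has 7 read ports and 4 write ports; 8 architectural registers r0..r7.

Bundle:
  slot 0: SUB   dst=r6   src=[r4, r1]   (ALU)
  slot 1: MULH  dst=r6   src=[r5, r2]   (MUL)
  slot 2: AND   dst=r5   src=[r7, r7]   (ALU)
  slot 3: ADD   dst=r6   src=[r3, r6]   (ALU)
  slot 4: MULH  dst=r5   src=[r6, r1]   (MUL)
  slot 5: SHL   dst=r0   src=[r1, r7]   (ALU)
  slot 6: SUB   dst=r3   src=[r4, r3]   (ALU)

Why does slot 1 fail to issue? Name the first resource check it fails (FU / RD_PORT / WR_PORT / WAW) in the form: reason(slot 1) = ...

reason(slot 1) = WAW

slot 0 (ALU): ISSUE — free A1,Mu1,Ld1,B1 rp5 wp3
slot 1 (MUL): stall WAW — free A1,Mu1,Ld1,B1 rp5 wp3
slot 2 (ALU): ISSUE — free A0,Mu1,Ld1,B1 rp4 wp2
slot 3 (ALU): stall FU — free A0,Mu1,Ld1,B1 rp4 wp2
slot 4 (MUL): stall WAW — free A0,Mu1,Ld1,B1 rp4 wp2
slot 5 (ALU): stall FU — free A0,Mu1,Ld1,B1 rp4 wp2
slot 6 (ALU): stall FU — free A0,Mu1,Ld1,B1 rp4 wp2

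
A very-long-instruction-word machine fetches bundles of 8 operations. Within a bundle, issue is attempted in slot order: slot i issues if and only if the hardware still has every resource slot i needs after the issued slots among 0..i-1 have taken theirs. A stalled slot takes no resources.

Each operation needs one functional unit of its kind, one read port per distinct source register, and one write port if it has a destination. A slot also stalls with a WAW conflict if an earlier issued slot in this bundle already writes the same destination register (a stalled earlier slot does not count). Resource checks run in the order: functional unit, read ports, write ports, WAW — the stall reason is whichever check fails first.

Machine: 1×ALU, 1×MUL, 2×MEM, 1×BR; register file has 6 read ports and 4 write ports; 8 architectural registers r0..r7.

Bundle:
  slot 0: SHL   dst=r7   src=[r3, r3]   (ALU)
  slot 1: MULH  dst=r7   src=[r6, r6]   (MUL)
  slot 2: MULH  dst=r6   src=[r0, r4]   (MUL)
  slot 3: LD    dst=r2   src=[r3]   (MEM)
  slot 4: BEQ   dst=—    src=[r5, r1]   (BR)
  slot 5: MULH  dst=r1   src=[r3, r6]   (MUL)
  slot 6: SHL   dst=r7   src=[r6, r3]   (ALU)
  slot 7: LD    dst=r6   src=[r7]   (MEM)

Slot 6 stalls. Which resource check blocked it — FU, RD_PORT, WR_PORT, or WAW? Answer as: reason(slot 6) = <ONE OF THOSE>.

  0. ALU→r7 ⇒ go  {0A/1Mu/2Ld/1B | 5r 3w}
  1. MUL→r7 ⇒ no(WAW)  {0A/1Mu/2Ld/1B | 5r 3w}
  2. MUL→r6 ⇒ go  {0A/0Mu/2Ld/1B | 3r 2w}
  3. MEM→r2 ⇒ go  {0A/0Mu/1Ld/1B | 2r 1w}
  4. BR ⇒ go  {0A/0Mu/1Ld/0B | 0r 1w}
  5. MUL→r1 ⇒ no(FU)  {0A/0Mu/1Ld/0B | 0r 1w}
  6. ALU→r7 ⇒ no(FU)  {0A/0Mu/1Ld/0B | 0r 1w}
  7. MEM→r6 ⇒ no(RD_PORT)  {0A/0Mu/1Ld/0B | 0r 1w}

reason(slot 6) = FU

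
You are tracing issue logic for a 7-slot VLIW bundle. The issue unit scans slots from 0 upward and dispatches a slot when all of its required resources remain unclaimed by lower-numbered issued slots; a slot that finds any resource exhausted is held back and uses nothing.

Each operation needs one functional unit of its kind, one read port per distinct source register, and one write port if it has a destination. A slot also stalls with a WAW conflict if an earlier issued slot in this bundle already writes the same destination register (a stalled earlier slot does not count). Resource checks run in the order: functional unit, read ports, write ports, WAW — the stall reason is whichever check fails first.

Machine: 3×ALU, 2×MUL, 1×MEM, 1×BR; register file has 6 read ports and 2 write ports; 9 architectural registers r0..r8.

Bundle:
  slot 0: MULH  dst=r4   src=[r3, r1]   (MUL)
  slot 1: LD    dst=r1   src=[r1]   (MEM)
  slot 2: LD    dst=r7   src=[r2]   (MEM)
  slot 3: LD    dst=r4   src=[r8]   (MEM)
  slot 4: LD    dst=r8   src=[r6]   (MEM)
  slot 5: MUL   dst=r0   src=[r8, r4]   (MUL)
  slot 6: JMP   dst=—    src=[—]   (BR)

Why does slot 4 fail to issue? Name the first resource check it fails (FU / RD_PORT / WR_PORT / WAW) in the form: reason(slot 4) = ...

(0) want 1×MUL +2rd +1wr — yes → AL3|MU1|ME1|BR1|rd4|wr1
(1) want 1×MEM +1rd +1wr — yes → AL3|MU1|ME0|BR1|rd3|wr0
(2) want 1×MEM +1rd +1wr — FU → AL3|MU1|ME0|BR1|rd3|wr0
(3) want 1×MEM +1rd +1wr — FU → AL3|MU1|ME0|BR1|rd3|wr0
(4) want 1×MEM +1rd +1wr — FU → AL3|MU1|ME0|BR1|rd3|wr0
(5) want 1×MUL +2rd +1wr — WR_PORT → AL3|MU1|ME0|BR1|rd3|wr0
(6) want 1×BR +0rd +0wr — yes → AL3|MU1|ME0|BR0|rd3|wr0

reason(slot 4) = FU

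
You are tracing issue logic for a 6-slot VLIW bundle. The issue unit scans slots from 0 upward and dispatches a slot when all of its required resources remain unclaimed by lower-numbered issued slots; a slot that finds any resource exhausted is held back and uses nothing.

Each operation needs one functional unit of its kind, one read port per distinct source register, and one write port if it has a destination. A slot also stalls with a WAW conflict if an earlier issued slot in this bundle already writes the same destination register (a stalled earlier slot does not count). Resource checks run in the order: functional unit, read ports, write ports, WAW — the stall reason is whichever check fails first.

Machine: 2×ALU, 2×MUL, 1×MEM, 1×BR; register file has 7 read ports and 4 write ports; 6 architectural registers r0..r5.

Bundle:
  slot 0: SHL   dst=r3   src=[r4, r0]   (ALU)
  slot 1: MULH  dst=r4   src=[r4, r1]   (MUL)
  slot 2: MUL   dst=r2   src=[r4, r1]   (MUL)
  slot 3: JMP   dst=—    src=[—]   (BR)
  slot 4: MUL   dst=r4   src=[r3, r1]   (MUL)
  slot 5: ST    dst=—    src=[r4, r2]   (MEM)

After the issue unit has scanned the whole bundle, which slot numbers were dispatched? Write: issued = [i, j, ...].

slot 0 (ALU): ISSUE — free A1,Mu2,Ld1,B1 rp5 wp3
slot 1 (MUL): ISSUE — free A1,Mu1,Ld1,B1 rp3 wp2
slot 2 (MUL): ISSUE — free A1,Mu0,Ld1,B1 rp1 wp1
slot 3 (BR): ISSUE — free A1,Mu0,Ld1,B0 rp1 wp1
slot 4 (MUL): stall FU — free A1,Mu0,Ld1,B0 rp1 wp1
slot 5 (MEM): stall RD_PORT — free A1,Mu0,Ld1,B0 rp1 wp1

issued = [0, 1, 2, 3]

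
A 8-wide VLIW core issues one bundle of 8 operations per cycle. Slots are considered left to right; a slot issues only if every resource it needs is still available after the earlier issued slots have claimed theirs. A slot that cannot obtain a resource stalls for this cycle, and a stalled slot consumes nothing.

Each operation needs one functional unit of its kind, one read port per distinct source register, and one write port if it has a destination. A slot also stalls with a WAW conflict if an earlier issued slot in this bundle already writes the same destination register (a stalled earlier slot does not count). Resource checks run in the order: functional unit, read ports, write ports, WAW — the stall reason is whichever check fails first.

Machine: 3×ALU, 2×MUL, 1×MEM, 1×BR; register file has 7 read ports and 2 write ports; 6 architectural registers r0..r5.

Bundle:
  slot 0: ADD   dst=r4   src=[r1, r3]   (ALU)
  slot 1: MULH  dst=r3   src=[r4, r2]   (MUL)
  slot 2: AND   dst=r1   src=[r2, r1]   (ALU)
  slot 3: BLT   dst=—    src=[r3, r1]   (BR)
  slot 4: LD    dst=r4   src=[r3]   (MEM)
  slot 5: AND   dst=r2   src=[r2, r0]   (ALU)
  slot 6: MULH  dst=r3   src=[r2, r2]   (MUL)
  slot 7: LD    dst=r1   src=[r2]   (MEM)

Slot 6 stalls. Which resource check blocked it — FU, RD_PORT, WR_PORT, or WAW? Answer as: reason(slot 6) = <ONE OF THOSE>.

(0) want 1×ALU +2rd +1wr — yes → AL2|MU2|ME1|BR1|rd5|wr1
(1) want 1×MUL +2rd +1wr — yes → AL2|MU1|ME1|BR1|rd3|wr0
(2) want 1×ALU +2rd +1wr — WR_PORT → AL2|MU1|ME1|BR1|rd3|wr0
(3) want 1×BR +2rd +0wr — yes → AL2|MU1|ME1|BR0|rd1|wr0
(4) want 1×MEM +1rd +1wr — WR_PORT → AL2|MU1|ME1|BR0|rd1|wr0
(5) want 1×ALU +2rd +1wr — RD_PORT → AL2|MU1|ME1|BR0|rd1|wr0
(6) want 1×MUL +1rd +1wr — WR_PORT → AL2|MU1|ME1|BR0|rd1|wr0
(7) want 1×MEM +1rd +1wr — WR_PORT → AL2|MU1|ME1|BR0|rd1|wr0

reason(slot 6) = WR_PORT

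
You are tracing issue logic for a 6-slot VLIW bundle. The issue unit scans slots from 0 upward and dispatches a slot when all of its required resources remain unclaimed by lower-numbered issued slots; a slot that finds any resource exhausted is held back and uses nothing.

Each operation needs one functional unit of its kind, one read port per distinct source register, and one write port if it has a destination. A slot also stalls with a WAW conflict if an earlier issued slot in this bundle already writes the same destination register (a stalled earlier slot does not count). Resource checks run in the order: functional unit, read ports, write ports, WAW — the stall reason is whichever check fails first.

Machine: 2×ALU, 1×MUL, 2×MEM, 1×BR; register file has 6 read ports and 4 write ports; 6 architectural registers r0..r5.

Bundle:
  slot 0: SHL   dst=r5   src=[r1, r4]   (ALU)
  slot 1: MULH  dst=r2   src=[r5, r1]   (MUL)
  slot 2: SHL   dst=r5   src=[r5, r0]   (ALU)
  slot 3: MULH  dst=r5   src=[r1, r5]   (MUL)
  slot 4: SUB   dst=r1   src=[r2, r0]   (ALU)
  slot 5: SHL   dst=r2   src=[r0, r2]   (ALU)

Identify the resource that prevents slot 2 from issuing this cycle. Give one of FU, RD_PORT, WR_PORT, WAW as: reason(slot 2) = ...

#0 ALU src=r1,r4 dispatched  <A:1 Mu:1 Ld:2 B:1 rd:4 wr:3>
#1 MUL src=r5,r1 dispatched  <A:1 Mu:0 Ld:2 B:1 rd:2 wr:2>
#2 ALU src=r5,r0 held:WAW  <A:1 Mu:0 Ld:2 B:1 rd:2 wr:2>
#3 MUL src=r1,r5 held:FU  <A:1 Mu:0 Ld:2 B:1 rd:2 wr:2>
#4 ALU src=r2,r0 dispatched  <A:0 Mu:0 Ld:2 B:1 rd:0 wr:1>
#5 ALU src=r0,r2 held:FU  <A:0 Mu:0 Ld:2 B:1 rd:0 wr:1>

reason(slot 2) = WAW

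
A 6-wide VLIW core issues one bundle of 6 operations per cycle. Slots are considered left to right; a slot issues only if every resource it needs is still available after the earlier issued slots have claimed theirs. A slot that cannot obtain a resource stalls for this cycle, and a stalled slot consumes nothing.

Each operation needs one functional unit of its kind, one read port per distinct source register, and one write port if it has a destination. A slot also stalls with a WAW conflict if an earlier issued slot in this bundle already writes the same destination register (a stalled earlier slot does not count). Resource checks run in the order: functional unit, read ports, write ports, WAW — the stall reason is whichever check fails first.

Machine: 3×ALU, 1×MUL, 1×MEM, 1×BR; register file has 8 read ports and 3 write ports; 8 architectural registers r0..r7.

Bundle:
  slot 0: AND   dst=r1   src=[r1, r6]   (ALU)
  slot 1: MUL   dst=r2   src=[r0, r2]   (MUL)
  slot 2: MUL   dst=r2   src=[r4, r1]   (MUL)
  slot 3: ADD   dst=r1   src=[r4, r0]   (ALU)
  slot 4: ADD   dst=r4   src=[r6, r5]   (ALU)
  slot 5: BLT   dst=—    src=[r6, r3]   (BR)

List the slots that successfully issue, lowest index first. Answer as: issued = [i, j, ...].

[0] ALU needs rd=2 wr=1: ok; after: ALU=2 MUL=1 MEM=1 BR=1, R=6, W=2
[1] MUL needs rd=2 wr=1: ok; after: ALU=2 MUL=0 MEM=1 BR=1, R=4, W=1
[2] MUL needs rd=2 wr=1: FU; after: ALU=2 MUL=0 MEM=1 BR=1, R=4, W=1
[3] ALU needs rd=2 wr=1: WAW; after: ALU=2 MUL=0 MEM=1 BR=1, R=4, W=1
[4] ALU needs rd=2 wr=1: ok; after: ALU=1 MUL=0 MEM=1 BR=1, R=2, W=0
[5] BR needs rd=2 wr=0: ok; after: ALU=1 MUL=0 MEM=1 BR=0, R=0, W=0

issued = [0, 1, 4, 5]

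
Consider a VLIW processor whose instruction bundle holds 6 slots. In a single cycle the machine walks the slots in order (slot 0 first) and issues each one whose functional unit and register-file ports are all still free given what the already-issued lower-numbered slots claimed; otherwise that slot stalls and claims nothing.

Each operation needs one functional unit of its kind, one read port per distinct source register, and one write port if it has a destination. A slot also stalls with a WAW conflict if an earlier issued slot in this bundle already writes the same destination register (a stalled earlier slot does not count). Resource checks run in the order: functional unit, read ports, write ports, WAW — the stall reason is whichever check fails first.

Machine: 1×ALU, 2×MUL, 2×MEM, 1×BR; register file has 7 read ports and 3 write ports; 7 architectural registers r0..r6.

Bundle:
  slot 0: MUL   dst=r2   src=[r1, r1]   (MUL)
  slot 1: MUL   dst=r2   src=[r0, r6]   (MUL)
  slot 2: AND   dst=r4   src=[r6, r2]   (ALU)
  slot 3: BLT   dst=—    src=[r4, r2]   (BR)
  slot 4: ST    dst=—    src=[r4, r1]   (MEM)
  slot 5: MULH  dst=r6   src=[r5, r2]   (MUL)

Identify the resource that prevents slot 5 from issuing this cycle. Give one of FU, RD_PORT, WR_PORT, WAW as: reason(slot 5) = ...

#0 MUL src=r1,r1 dispatched  <A:1 Mu:1 Ld:2 B:1 rd:6 wr:2>
#1 MUL src=r0,r6 held:WAW  <A:1 Mu:1 Ld:2 B:1 rd:6 wr:2>
#2 ALU src=r6,r2 dispatched  <A:0 Mu:1 Ld:2 B:1 rd:4 wr:1>
#3 BR src=r4,r2 dispatched  <A:0 Mu:1 Ld:2 B:0 rd:2 wr:1>
#4 MEM src=r4,r1 dispatched  <A:0 Mu:1 Ld:1 B:0 rd:0 wr:1>
#5 MUL src=r5,r2 held:RD_PORT  <A:0 Mu:1 Ld:1 B:0 rd:0 wr:1>

reason(slot 5) = RD_PORT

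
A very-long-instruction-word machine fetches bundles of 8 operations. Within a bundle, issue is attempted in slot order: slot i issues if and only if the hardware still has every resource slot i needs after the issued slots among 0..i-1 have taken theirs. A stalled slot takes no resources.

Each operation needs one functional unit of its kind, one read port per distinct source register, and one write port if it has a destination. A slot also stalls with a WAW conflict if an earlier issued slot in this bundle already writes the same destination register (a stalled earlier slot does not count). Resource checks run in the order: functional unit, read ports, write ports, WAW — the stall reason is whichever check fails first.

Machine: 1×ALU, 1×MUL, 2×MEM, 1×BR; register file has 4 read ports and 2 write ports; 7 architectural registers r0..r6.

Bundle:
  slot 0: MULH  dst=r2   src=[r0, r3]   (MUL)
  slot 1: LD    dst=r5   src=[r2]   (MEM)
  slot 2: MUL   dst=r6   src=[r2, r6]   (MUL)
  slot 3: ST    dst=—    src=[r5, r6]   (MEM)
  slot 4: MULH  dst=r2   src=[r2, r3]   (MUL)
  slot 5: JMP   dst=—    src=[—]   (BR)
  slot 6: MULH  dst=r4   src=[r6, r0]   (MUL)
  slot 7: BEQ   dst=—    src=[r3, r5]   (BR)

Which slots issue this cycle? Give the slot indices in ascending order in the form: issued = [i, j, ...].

issued = [0, 1, 5]

slot 0 (MUL): ISSUE — free A1,Mu0,Ld2,B1 rp2 wp1
slot 1 (MEM): ISSUE — free A1,Mu0,Ld1,B1 rp1 wp0
slot 2 (MUL): stall FU — free A1,Mu0,Ld1,B1 rp1 wp0
slot 3 (MEM): stall RD_PORT — free A1,Mu0,Ld1,B1 rp1 wp0
slot 4 (MUL): stall FU — free A1,Mu0,Ld1,B1 rp1 wp0
slot 5 (BR): ISSUE — free A1,Mu0,Ld1,B0 rp1 wp0
slot 6 (MUL): stall FU — free A1,Mu0,Ld1,B0 rp1 wp0
slot 7 (BR): stall FU — free A1,Mu0,Ld1,B0 rp1 wp0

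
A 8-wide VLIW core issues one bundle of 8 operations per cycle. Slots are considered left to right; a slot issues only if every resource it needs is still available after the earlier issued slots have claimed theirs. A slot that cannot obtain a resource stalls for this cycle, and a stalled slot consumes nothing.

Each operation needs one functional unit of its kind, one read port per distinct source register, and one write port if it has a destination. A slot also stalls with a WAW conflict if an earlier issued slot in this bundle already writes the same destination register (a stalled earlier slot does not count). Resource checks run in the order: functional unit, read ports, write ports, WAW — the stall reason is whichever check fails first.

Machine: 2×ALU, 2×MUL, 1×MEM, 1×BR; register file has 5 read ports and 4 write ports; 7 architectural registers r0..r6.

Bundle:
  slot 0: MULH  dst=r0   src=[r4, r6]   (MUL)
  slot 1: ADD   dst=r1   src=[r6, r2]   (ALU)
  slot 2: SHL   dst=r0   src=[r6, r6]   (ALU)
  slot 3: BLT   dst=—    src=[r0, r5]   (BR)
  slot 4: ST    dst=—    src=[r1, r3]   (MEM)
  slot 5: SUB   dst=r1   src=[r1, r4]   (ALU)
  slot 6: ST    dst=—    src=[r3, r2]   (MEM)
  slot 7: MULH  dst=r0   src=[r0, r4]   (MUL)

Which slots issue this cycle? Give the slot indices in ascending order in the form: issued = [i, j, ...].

  0. MUL→r0 ⇒ go  {2A/1Mu/1Ld/1B | 3r 3w}
  1. ALU→r1 ⇒ go  {1A/1Mu/1Ld/1B | 1r 2w}
  2. ALU→r0 ⇒ no(WAW)  {1A/1Mu/1Ld/1B | 1r 2w}
  3. BR ⇒ no(RD_PORT)  {1A/1Mu/1Ld/1B | 1r 2w}
  4. MEM ⇒ no(RD_PORT)  {1A/1Mu/1Ld/1B | 1r 2w}
  5. ALU→r1 ⇒ no(RD_PORT)  {1A/1Mu/1Ld/1B | 1r 2w}
  6. MEM ⇒ no(RD_PORT)  {1A/1Mu/1Ld/1B | 1r 2w}
  7. MUL→r0 ⇒ no(RD_PORT)  {1A/1Mu/1Ld/1B | 1r 2w}

issued = [0, 1]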